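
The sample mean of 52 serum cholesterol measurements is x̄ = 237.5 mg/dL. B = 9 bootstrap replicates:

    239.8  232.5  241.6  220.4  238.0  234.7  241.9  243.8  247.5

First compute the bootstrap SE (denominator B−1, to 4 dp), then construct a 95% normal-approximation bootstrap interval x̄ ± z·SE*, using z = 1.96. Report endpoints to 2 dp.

Mean of replicates = 237.8000; sum of squared deviations = 505.8400; SE* = √(505.8400/8) = 7.9517
Margin = 1.96 × 7.9517 = 15.585
Interval: 237.5 ± 15.585

(221.91, 253.09)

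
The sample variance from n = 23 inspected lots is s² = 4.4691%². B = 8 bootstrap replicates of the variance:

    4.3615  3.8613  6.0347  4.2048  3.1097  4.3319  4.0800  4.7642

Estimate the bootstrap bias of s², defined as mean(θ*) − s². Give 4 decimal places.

bias = −0.1256

mean(θ*) = (4.3615 + 3.8613 + 6.0347 + 4.2048 + 3.1097 + 4.3319 + 4.0800 + 4.7642) / 8 = 4.34351
bias = 4.34351 − 4.4691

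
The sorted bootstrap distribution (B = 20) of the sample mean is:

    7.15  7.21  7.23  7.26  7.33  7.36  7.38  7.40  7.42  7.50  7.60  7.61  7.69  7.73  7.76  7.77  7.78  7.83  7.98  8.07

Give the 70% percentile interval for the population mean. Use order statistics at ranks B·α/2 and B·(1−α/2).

(7.23, 7.78)

α = 0.30; lower rank = 20 × 0.150 = 3; upper rank = 20 × 0.850 = 17.
The 3rd smallest replicate is 7.23; the 17th is 7.78.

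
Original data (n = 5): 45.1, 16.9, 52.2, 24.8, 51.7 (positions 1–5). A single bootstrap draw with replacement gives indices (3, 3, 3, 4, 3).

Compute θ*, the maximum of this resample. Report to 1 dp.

Resample values: 52.2, 52.2, 52.2, 24.8, 52.2.
Maximum = 52.2

θ* = 52.2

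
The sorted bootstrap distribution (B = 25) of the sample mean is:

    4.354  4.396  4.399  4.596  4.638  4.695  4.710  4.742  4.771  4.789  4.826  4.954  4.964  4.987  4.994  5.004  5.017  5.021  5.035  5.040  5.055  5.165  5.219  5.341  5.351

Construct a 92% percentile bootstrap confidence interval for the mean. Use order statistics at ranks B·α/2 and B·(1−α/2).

(4.354, 5.341)

α = 0.08; lower rank = 25 × 0.040 = 1; upper rank = 25 × 0.960 = 24.
The 1st smallest replicate is 4.354; the 24th is 5.341.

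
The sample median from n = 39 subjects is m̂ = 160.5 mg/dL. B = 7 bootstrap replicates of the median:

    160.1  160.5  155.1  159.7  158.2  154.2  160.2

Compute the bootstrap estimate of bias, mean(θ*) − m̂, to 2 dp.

mean(θ*) = (160.1 + 160.5 + 155.1 + 159.7 + 158.2 + 154.2 + 160.2) / 7 = 158.286
bias = 158.286 − 160.5

bias = −2.21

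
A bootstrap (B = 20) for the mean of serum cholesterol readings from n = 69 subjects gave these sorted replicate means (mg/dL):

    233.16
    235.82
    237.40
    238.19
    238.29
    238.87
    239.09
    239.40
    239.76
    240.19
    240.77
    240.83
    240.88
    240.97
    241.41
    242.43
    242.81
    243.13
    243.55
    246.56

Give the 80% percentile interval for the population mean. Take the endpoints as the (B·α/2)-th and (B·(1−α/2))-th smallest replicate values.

(235.82, 243.13)

α = 0.20; lower rank = 20 × 0.100 = 2; upper rank = 20 × 0.900 = 18.
The 2nd smallest replicate is 235.82; the 18th is 243.13.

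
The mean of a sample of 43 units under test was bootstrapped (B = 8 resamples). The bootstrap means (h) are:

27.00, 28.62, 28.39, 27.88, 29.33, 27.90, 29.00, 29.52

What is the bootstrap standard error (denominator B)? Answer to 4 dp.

Bootstrap SE is the standard deviation of the 8 replicate means.
Mean of replicates: (27.00 + 28.62 + 28.39 + 27.88 + 29.33 + 27.90 + 29.00 + 29.52) / 8 = 227.64000 / 8 = 28.45500
Sum of squared deviations: (−1.45500)² + (+0.16500)² + (−0.06500)² + (−0.57500)² + (+0.87500)² + (−0.55500)² + (+0.54500)² + (+1.06500)² = 4.98400
Variance = 4.98400 / 8 = 0.62300
SE* = √0.62300

SE* = 0.7893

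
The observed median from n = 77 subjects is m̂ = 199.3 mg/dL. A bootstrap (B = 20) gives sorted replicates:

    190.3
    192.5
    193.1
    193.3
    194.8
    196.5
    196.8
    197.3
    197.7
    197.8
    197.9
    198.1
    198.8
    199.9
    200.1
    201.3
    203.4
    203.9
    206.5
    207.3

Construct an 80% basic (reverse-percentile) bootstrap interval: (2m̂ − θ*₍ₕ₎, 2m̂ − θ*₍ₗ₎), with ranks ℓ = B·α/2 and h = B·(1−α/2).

Percentile endpoints at ranks 2 and 18: θ*₍2₎ = 192.5, θ*₍18₎ = 203.9.
Basic interval reflects these around m̂:
  lower = 2 × 199.3 − 203.9 = 194.7
  upper = 2 × 199.3 − 192.5 = 206.1

(194.7, 206.1)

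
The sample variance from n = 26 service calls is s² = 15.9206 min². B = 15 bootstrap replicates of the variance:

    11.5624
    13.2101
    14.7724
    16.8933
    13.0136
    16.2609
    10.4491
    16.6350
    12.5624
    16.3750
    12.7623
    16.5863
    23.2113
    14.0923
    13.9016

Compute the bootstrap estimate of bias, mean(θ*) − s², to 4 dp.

bias = −1.1014

mean(θ*) = (11.5624 + 13.2101 + 14.7724 + 16.8933 + 13.0136 + 16.2609 + 10.4491 + 16.6350 + 12.5624 + 16.3750 + 12.7623 + 16.5863 + 23.2113 + 14.0923 + 13.9016) / 15 = 14.81920
bias = 14.81920 − 15.9206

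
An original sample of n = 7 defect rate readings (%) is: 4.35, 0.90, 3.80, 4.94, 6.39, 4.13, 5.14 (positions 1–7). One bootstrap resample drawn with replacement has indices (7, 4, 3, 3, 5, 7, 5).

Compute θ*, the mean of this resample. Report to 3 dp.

θ* = 5.086

Resample values: 5.14, 4.94, 3.80, 3.80, 6.39, 5.14, 6.39.
Mean = (5.14 + 4.94 + 3.80 + 3.80 + 6.39 + 5.14 + 6.39) / 7 = 35.600 / 7 = 5.086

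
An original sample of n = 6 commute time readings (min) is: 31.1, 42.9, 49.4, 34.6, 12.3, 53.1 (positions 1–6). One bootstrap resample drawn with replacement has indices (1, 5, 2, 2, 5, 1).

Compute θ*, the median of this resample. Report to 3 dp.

Resample values: 31.1, 12.3, 42.9, 42.9, 12.3, 31.1.
Sorted: 12.3, 12.3, 31.1, 31.1, 42.9, 42.9
Median = average of the two middle values = 31.100

θ* = 31.100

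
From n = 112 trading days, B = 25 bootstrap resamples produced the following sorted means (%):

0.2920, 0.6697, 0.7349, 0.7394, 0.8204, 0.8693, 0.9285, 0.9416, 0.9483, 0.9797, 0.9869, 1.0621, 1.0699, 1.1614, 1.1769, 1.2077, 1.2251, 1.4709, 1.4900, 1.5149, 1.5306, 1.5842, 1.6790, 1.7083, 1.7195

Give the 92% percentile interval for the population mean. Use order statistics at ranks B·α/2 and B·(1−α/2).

α = 0.08; lower rank = 25 × 0.040 = 1; upper rank = 25 × 0.960 = 24.
The 1st smallest replicate is 0.2920; the 24th is 1.7083.

(0.2920, 1.7083)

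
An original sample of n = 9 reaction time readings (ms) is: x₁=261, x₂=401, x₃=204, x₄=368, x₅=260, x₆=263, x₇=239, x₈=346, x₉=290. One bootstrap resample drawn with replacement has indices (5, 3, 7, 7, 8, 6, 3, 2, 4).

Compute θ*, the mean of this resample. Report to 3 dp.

θ* = 280.444

Resample values: 260, 204, 239, 239, 346, 263, 204, 401, 368.
Mean = (260 + 204 + 239 + 239 + 346 + 263 + 204 + 401 + 368) / 9 = 2524.0 / 9 = 280.444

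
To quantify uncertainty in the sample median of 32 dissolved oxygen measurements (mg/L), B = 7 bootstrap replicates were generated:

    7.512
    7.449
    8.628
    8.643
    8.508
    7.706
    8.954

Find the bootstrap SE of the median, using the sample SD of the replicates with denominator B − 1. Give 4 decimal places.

Bootstrap SE is the standard deviation of the 7 replicate medians.
Mean of replicates: (7.512 + 7.449 + 8.628 + 8.643 + 8.508 + 7.706 + 8.954) / 7 = 57.40000 / 7 = 8.20000
Sum of squared deviations: (−0.68800)² + (−0.75100)² + (+0.42800)² + (+0.44300)² + (+0.30800)² + (−0.49400)² + (+0.75400)² = 2.32419
Variance = 2.32419 / 6 = 0.38737
SE* = √0.38737

SE* = 0.6224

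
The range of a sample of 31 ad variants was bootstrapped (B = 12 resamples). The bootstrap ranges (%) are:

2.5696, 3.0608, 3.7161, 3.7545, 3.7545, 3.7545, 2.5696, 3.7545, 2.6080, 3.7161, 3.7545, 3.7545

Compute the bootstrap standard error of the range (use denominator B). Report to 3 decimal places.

SE* = 0.506

Bootstrap SE is the standard deviation of the 12 replicate ranges.
Mean of replicates: (2.5696 + 3.0608 + 3.7161 + 3.7545 + 3.7545 + 3.7545 + 2.5696 + 3.7545 + 2.6080 + 3.7161 + 3.7545 + 3.7545) / 12 = 40.76720 / 12 = 3.39727
Sum of squared deviations: (−0.82767)² + (−0.33647)² + (+0.31883)² + (+0.35723)² + (+0.35723)² + (+0.35723)² + (−0.82767)² + (+0.35723)² + (−0.78927)² + (+0.31883)² + (+0.35723)² + (+0.35723)² = 3.07522
Variance = 3.07522 / 12 = 0.25627
SE* = √0.25627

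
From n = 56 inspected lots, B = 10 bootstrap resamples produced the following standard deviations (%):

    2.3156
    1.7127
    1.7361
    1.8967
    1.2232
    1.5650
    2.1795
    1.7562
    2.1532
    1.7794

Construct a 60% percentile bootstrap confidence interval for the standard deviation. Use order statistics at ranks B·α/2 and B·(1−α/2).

(1.5650, 2.1532)

Sorted replicates: 1.2232, 1.5650, 1.7127, 1.7361, 1.7562, 1.7794, 1.8967, 2.1532, 2.1795, 2.3156
α = 0.40; lower rank = 10 × 0.200 = 2; upper rank = 10 × 0.800 = 8.
The 2nd smallest replicate is 1.5650; the 8th is 2.1532.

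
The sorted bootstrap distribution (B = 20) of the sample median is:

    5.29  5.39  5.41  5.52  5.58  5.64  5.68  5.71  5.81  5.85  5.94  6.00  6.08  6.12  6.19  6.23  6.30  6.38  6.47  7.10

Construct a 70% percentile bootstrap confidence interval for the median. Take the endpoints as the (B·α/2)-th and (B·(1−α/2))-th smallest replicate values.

(5.41, 6.30)

α = 0.30; lower rank = 20 × 0.150 = 3; upper rank = 20 × 0.850 = 17.
The 3rd smallest replicate is 5.41; the 17th is 6.30.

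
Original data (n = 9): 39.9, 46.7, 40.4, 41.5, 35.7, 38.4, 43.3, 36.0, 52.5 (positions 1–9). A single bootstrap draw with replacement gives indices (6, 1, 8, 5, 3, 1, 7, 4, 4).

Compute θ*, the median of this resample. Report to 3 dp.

θ* = 39.900

Resample values: 38.4, 39.9, 36.0, 35.7, 40.4, 39.9, 43.3, 41.5, 41.5.
Sorted: 35.7, 36.0, 38.4, 39.9, 39.9, 40.4, 41.5, 41.5, 43.3
Median = middle value = 39.900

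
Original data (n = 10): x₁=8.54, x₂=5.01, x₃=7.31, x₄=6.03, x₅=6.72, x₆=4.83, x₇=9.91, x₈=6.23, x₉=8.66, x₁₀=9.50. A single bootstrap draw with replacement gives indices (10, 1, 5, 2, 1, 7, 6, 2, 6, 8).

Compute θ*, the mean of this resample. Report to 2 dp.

θ* = 6.91

Resample values: 9.50, 8.54, 6.72, 5.01, 8.54, 9.91, 4.83, 5.01, 4.83, 6.23.
Mean = (9.50 + 8.54 + 6.72 + 5.01 + 8.54 + 9.91 + 4.83 + 5.01 + 4.83 + 6.23) / 10 = 69.120 / 10 = 6.91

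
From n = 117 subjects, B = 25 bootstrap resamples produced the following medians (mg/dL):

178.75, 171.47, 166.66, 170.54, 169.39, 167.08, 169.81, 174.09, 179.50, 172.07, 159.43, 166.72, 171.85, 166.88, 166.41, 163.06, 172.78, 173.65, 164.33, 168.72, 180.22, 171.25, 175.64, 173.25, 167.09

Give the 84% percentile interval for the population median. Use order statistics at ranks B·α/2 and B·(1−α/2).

(163.06, 178.75)

Sorted replicates: 159.43, 163.06, 164.33, 166.41, 166.66, 166.72, 166.88, 167.08, 167.09, 168.72, 169.39, 169.81, 170.54, 171.25, 171.47, 171.85, 172.07, 172.78, 173.25, 173.65, 174.09, 175.64, 178.75, 179.50, 180.22
α = 0.16; lower rank = 25 × 0.080 = 2; upper rank = 25 × 0.920 = 23.
The 2nd smallest replicate is 163.06; the 23rd is 178.75.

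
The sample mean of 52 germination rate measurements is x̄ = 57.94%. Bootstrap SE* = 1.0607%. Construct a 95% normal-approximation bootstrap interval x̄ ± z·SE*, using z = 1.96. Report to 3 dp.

(55.861, 60.019)

Margin = 1.96 × 1.0607 = 2.0790
Interval: 57.94 ± 2.0790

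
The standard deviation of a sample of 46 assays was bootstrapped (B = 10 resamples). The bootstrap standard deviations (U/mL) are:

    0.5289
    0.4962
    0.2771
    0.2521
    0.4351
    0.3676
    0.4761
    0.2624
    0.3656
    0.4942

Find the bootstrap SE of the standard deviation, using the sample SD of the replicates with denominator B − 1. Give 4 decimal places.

Bootstrap SE is the standard deviation of the 10 replicate standard deviations.
Mean of replicates: (0.5289 + 0.4962 + 0.2771 + 0.2521 + 0.4351 + 0.3676 + 0.4761 + 0.2624 + 0.3656 + 0.4942) / 10 = 3.95530 / 10 = 0.39553
Sum of squared deviations: (+0.13337)² + (+0.10067)² + (−0.11843)² + (−0.14343)² + (+0.03957)² + (−0.02793)² + (+0.08057)² + (−0.13313)² + (−0.02993)² + (+0.09867)² = 0.09971
Variance = 0.09971 / 9 = 0.01108
SE* = √0.01108

SE* = 0.1053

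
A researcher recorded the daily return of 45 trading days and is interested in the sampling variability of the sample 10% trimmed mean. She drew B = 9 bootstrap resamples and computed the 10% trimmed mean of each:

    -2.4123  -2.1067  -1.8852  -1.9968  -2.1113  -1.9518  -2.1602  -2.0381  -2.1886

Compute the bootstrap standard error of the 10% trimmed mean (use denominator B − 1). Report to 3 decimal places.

SE* = 0.155

Bootstrap SE is the standard deviation of the 9 replicate 10% trimmed means.
Mean of replicates: ((-2.4123) + (-2.1067) + (-1.8852) + (-1.9968) + (-2.1113) + (-1.9518) + (-2.1602) + (-2.0381) + (-2.1886)) / 9 = -18.85100 / 9 = -2.09456
Sum of squared deviations: (−0.31774)² + (−0.01214)² + (+0.20936)² + (+0.09776)² + (−0.01674)² + (+0.14276)² + (−0.06564)² + (+0.05646)² + (−0.09404)² = 0.19150
Variance = 0.19150 / 8 = 0.02394
SE* = √0.02394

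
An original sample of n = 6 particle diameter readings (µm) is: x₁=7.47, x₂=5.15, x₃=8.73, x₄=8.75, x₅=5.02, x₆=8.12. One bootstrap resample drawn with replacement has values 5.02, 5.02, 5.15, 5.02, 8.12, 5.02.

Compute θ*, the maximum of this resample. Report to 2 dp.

Maximum = 8.12

θ* = 8.12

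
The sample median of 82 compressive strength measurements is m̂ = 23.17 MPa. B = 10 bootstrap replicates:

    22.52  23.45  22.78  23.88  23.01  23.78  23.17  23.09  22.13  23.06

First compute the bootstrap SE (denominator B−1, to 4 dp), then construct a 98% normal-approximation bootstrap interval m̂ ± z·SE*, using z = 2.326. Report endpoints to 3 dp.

(21.923, 24.417)

Mean of replicates = 23.0870; sum of squared deviations = 2.5860; SE* = √(2.5860/9) = 0.5360
Margin = 2.326 × 0.5360 = 1.2467
Interval: 23.17 ± 1.2467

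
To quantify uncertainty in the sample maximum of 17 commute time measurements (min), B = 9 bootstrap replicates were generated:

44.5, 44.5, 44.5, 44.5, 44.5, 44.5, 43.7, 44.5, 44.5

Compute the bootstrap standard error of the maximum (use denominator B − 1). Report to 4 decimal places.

SE* = 0.2667

Bootstrap SE is the standard deviation of the 9 replicate maximums.
Mean of replicates: (44.5 + 44.5 + 44.5 + 44.5 + 44.5 + 44.5 + 43.7 + 44.5 + 44.5) / 9 = 399.70000 / 9 = 44.41111
Sum of squared deviations: (+0.08889)² + (+0.08889)² + (+0.08889)² + (+0.08889)² + (+0.08889)² + (+0.08889)² + (−0.71111)² + (+0.08889)² + (+0.08889)² = 0.56889
Variance = 0.56889 / 8 = 0.07111
SE* = √0.07111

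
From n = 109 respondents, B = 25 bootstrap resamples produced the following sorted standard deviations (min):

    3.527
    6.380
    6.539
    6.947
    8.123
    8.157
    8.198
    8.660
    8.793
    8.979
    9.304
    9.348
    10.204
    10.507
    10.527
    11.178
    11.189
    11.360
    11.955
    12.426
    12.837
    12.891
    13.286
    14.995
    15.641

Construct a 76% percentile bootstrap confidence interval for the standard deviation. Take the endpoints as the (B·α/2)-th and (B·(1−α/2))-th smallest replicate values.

α = 0.24; lower rank = 25 × 0.120 = 3; upper rank = 25 × 0.880 = 22.
The 3rd smallest replicate is 6.539; the 22nd is 12.891.

(6.539, 12.891)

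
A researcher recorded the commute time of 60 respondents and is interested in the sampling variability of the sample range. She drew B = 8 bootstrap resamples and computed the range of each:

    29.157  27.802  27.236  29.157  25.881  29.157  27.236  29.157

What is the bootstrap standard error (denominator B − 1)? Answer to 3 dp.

SE* = 1.252

Bootstrap SE is the standard deviation of the 8 replicate ranges.
Mean of replicates: (29.157 + 27.802 + 27.236 + 29.157 + 25.881 + 29.157 + 27.236 + 29.157) / 8 = 224.7830 / 8 = 28.0979
Sum of squared deviations: (+1.0591)² + (−0.2959)² + (−0.8619)² + (+1.0591)² + (−2.2169)² + (+1.0591)² + (−0.8619)² + (+1.0591)² = 10.9747
Variance = 10.9747 / 7 = 1.5678
SE* = √1.5678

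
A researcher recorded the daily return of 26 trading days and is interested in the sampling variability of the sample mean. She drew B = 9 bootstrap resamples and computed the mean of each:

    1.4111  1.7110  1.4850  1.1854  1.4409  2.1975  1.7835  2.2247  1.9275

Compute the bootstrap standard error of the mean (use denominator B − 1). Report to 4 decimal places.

Bootstrap SE is the standard deviation of the 9 replicate means.
Mean of replicates: (1.4111 + 1.7110 + 1.4850 + 1.1854 + 1.4409 + 2.1975 + 1.7835 + 2.2247 + 1.9275) / 9 = 15.36660 / 9 = 1.70740
Sum of squared deviations: (−0.29630)² + (+0.00360)² + (−0.22240)² + (−0.52200)² + (−0.26650)² + (+0.49010)² + (+0.07610)² + (+0.51730)² + (+0.22010)² = 1.04281
Variance = 1.04281 / 8 = 0.13035
SE* = √0.13035

SE* = 0.3610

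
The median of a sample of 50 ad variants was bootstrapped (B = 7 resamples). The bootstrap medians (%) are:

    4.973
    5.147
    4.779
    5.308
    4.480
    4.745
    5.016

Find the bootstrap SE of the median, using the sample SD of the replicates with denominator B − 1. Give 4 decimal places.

SE* = 0.2763

Bootstrap SE is the standard deviation of the 7 replicate medians.
Mean of replicates: (4.973 + 5.147 + 4.779 + 5.308 + 4.480 + 4.745 + 5.016) / 7 = 34.448000 / 7 = 4.921143
Sum of squared deviations: (+0.051857)² + (+0.225857)² + (−0.142143)² + (+0.386857)² + (−0.441143)² + (−0.176143)² + (+0.094857)² = 0.458195
Variance = 0.458195 / 6 = 0.076366
SE* = √0.076366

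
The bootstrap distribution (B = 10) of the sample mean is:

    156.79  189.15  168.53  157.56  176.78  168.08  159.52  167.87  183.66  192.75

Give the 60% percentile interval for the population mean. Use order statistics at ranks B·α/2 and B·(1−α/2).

(157.56, 183.66)

Sorted replicates: 156.79, 157.56, 159.52, 167.87, 168.08, 168.53, 176.78, 183.66, 189.15, 192.75
α = 0.40; lower rank = 10 × 0.200 = 2; upper rank = 10 × 0.800 = 8.
The 2nd smallest replicate is 157.56; the 8th is 183.66.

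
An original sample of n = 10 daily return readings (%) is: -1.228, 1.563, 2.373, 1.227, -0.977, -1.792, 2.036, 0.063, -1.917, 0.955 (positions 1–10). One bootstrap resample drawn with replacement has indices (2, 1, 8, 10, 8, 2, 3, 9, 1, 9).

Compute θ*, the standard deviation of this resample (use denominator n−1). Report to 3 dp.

Resample values: 1.563, -1.228, 0.063, 0.955, 0.063, 1.563, 2.373, -1.917, -1.228, -1.917.
Mean = 0.0290; sum of squared deviations = 21.7944
s² = 21.7944 / 9 = 2.4216
s = √2.4216 = 1.556

θ* = 1.556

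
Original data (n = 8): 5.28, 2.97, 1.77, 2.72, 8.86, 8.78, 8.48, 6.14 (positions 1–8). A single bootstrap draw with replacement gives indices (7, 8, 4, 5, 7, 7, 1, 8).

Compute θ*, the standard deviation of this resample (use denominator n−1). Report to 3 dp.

Resample values: 8.48, 6.14, 2.72, 8.86, 8.48, 8.48, 5.28, 6.14.
Mean = 6.8225; sum of squared deviations = 32.5347
s² = 32.5347 / 7 = 4.6478
s = √4.6478 = 2.156

θ* = 2.156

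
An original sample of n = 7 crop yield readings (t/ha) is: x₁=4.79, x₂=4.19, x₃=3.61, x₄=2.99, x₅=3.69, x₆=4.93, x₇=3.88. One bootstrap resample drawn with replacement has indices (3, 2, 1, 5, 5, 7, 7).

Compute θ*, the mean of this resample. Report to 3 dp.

Resample values: 3.61, 4.19, 4.79, 3.69, 3.69, 3.88, 3.88.
Mean = (3.61 + 4.19 + 4.79 + 3.69 + 3.69 + 3.88 + 3.88) / 7 = 27.730 / 7 = 3.961

θ* = 3.961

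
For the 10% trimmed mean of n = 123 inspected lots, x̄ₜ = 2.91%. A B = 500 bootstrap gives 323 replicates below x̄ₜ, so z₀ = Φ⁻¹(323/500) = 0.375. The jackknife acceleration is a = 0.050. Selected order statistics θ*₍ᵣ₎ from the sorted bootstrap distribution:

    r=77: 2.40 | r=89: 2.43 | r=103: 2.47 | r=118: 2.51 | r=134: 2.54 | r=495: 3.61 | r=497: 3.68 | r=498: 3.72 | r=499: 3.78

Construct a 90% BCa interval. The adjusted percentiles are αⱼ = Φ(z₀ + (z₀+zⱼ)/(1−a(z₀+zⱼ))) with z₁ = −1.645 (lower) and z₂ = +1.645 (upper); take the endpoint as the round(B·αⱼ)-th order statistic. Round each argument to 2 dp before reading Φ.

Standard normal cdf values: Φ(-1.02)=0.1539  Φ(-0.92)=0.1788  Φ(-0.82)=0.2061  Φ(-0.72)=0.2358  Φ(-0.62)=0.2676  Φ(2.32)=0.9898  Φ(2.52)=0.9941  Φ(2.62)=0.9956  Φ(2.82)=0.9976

Lower: z₀ + z₁ = 0.375 + (-1.645) = -1.270; 1 − a(z₀+z₁) = 1 − (0.050)(-1.270) = 1.0635; argument = 0.375 + (-1.270)/1.0635 = -0.8192 → -0.82.
α₁ = Φ(-0.82) = 0.2061; rank = round(500 × 0.2061) = 103; θ*₍103₎ = 2.47.
Upper: z₀ + z₂ = 2.020; 1 − a(z₀+z₂) = 0.8990; argument = 2.6219 → 2.62; α₂ = 0.9956; rank = 498; θ*₍498₎ = 3.72.

(2.47, 3.72)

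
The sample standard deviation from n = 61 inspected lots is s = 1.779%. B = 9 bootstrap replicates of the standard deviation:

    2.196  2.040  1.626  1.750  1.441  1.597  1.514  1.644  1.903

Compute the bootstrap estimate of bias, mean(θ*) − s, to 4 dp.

mean(θ*) = (2.196 + 2.040 + 1.626 + 1.750 + 1.441 + 1.597 + 1.514 + 1.644 + 1.903) / 9 = 1.74567
bias = 1.74567 − 1.779

bias = −0.0333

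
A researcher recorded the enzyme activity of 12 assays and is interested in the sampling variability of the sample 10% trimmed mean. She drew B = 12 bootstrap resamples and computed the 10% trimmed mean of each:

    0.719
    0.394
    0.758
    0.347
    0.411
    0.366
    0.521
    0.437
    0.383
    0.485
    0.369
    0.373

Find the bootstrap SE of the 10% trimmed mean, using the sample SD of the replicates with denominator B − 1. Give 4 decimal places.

Bootstrap SE is the standard deviation of the 12 replicate 10% trimmed means.
Mean of replicates: (0.719 + 0.394 + 0.758 + 0.347 + 0.411 + 0.366 + 0.521 + 0.437 + 0.383 + 0.485 + 0.369 + 0.373) / 12 = 5.56300 / 12 = 0.46358
Sum of squared deviations: (+0.25542)² + (−0.06958)² + (+0.29442)² + (−0.11658)² + (−0.05258)² + (−0.09758)² + (+0.05742)² + (−0.02658)² + (−0.08058)² + (+0.02142)² + (−0.09458)² + (−0.09058)² = 0.21075
Variance = 0.21075 / 11 = 0.01916
SE* = √0.01916

SE* = 0.1384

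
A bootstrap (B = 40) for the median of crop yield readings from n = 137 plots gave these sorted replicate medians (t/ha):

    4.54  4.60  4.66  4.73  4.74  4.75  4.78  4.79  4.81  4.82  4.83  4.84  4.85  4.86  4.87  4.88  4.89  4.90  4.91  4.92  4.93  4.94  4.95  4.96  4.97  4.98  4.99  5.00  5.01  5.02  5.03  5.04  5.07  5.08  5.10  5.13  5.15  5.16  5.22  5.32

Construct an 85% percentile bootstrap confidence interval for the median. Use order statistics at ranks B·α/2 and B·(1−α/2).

(4.66, 5.15)

α = 0.15; lower rank = 40 × 0.075 = 3; upper rank = 40 × 0.925 = 37.
The 3rd smallest replicate is 4.66; the 37th is 5.15.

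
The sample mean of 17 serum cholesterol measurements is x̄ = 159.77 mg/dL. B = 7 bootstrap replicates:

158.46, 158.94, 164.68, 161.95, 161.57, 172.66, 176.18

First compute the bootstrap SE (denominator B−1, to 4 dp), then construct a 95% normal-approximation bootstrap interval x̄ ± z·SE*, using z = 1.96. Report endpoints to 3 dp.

Mean of replicates = 164.9200; sum of squared deviations = 284.2882; SE* = √(284.2882/6) = 6.8834
Margin = 1.96 × 6.8834 = 13.4915
Interval: 159.77 ± 13.4915

(146.279, 173.261)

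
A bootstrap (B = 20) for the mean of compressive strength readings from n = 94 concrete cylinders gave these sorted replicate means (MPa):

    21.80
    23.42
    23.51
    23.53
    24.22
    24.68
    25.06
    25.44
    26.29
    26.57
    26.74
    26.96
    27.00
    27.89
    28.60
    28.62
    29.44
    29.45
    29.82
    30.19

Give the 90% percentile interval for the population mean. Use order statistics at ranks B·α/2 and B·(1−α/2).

(21.80, 29.82)

α = 0.10; lower rank = 20 × 0.050 = 1; upper rank = 20 × 0.950 = 19.
The 1st smallest replicate is 21.80; the 19th is 29.82.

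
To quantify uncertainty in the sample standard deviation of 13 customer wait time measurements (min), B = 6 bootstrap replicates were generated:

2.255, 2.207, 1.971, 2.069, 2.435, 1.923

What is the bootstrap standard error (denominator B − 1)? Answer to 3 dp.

SE* = 0.193

Bootstrap SE is the standard deviation of the 6 replicate standard deviations.
Mean of replicates: (2.255 + 2.207 + 1.971 + 2.069 + 2.435 + 1.923) / 6 = 12.8600 / 6 = 2.1433
Sum of squared deviations: (+0.1117)² + (+0.0637)² + (−0.1723)² + (−0.0743)² + (+0.2917)² + (−0.2203)² = 0.1854
Variance = 0.1854 / 5 = 0.0371
SE* = √0.0371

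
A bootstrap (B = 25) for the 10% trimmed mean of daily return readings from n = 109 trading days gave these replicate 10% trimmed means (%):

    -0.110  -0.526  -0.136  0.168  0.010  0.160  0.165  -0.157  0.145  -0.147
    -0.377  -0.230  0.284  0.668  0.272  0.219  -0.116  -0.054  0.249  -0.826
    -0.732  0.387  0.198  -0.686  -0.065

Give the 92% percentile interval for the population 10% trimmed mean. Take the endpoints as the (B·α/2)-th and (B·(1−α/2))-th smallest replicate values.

Sorted replicates: -0.826, -0.732, -0.686, -0.526, -0.377, -0.230, -0.157, -0.147, -0.136, -0.116, -0.110, -0.065, -0.054, 0.010, 0.145, 0.160, 0.165, 0.168, 0.198, 0.219, 0.249, 0.272, 0.284, 0.387, 0.668
α = 0.08; lower rank = 25 × 0.040 = 1; upper rank = 25 × 0.960 = 24.
The 1st smallest replicate is -0.826; the 24th is 0.387.

(-0.826, 0.387)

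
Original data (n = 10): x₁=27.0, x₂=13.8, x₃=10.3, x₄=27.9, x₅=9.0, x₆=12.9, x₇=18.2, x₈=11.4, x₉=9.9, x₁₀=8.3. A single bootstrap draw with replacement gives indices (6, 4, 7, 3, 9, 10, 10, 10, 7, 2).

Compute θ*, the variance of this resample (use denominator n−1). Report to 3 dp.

Resample values: 12.9, 27.9, 18.2, 10.3, 9.9, 8.3, 8.3, 8.3, 18.2, 13.8.
Mean = 13.6100; sum of squared deviations = 356.1890
s² = 356.1890 / 9 = 39.5766

θ* = 39.577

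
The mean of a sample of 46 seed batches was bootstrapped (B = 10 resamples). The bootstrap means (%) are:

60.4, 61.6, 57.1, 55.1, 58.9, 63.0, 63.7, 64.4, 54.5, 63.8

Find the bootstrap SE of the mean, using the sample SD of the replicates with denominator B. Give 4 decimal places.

Bootstrap SE is the standard deviation of the 10 replicate means.
Mean of replicates: (60.4 + 61.6 + 57.1 + 55.1 + 58.9 + 63.0 + 63.7 + 64.4 + 54.5 + 63.8) / 10 = 602.50000 / 10 = 60.25000
Sum of squared deviations: (+0.15000)² + (+1.35000)² + (−3.15000)² + (−5.15000)² + (−1.35000)² + (+2.75000)² + (+3.45000)² + (+4.15000)² + (−5.75000)² + (+3.55000)² = 122.46500
Variance = 122.46500 / 10 = 12.24650
SE* = √12.24650

SE* = 3.4995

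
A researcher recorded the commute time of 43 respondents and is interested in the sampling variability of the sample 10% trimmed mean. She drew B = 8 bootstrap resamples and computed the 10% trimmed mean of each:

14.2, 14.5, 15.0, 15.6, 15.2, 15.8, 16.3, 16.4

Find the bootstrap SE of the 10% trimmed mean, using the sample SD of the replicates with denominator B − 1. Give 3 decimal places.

SE* = 0.798

Bootstrap SE is the standard deviation of the 8 replicate 10% trimmed means.
Mean of replicates: (14.2 + 14.5 + 15.0 + 15.6 + 15.2 + 15.8 + 16.3 + 16.4) / 8 = 123.0000 / 8 = 15.3750
Sum of squared deviations: (−1.1750)² + (−0.8750)² + (−0.3750)² + (+0.2250)² + (−0.1750)² + (+0.4250)² + (+0.9250)² + (+1.0250)² = 4.4550
Variance = 4.4550 / 7 = 0.6364
SE* = √0.6364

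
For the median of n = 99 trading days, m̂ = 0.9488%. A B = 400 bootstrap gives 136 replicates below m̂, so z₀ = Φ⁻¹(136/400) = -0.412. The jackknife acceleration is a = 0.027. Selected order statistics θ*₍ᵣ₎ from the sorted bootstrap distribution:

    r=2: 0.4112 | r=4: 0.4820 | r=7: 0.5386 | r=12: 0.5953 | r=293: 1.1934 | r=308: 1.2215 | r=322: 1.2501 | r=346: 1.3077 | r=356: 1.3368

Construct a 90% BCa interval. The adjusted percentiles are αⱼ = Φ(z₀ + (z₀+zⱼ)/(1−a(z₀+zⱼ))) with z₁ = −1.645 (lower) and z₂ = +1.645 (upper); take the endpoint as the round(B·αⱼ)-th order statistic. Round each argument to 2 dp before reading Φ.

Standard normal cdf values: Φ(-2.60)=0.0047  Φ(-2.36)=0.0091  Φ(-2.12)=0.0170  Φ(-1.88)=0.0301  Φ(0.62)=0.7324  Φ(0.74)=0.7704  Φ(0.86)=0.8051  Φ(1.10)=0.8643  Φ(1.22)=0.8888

Lower: z₀ + z₁ = -0.412 + (-1.645) = -2.057; 1 − a(z₀+z₁) = 1 − (0.027)(-2.057) = 1.0555; argument = -0.412 + (-2.057)/1.0555 = -2.3608 → -2.36.
α₁ = Φ(-2.36) = 0.0091; rank = round(400 × 0.0091) = 4; θ*₍4₎ = 0.4820.
Upper: z₀ + z₂ = 1.233; 1 − a(z₀+z₂) = 0.9667; argument = 0.8635 → 0.86; α₂ = 0.8051; rank = 322; θ*₍322₎ = 1.2501.

(0.4820, 1.2501)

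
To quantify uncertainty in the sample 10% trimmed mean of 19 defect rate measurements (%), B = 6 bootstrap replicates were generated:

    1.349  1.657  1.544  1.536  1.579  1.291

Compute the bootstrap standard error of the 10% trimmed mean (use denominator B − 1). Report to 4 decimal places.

SE* = 0.1416

Bootstrap SE is the standard deviation of the 6 replicate 10% trimmed means.
Mean of replicates: (1.349 + 1.657 + 1.544 + 1.536 + 1.579 + 1.291) / 6 = 8.95600 / 6 = 1.49267
Sum of squared deviations: (−0.14367)² + (+0.16433)² + (+0.05133)² + (+0.04333)² + (+0.08633)² + (−0.20167)² = 0.10028
Variance = 0.10028 / 5 = 0.02006
SE* = √0.02006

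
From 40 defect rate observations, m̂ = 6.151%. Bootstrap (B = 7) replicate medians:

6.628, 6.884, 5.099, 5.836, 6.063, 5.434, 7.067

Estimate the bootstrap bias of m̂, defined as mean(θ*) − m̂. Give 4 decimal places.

mean(θ*) = (6.628 + 6.884 + 5.099 + 5.836 + 6.063 + 5.434 + 7.067) / 7 = 6.14443
bias = 6.14443 − 6.151

bias = −0.0066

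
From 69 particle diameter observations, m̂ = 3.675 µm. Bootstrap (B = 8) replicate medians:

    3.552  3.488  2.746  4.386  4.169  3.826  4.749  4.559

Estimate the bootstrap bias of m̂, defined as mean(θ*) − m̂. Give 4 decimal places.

mean(θ*) = (3.552 + 3.488 + 2.746 + 4.386 + 4.169 + 3.826 + 4.749 + 4.559) / 8 = 3.93438
bias = 3.93438 − 3.675

bias = +0.2594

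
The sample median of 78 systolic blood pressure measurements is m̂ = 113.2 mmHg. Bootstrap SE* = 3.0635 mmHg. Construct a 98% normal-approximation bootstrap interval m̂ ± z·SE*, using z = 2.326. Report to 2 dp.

(106.07, 120.33)

Margin = 2.326 × 3.0635 = 7.126
Interval: 113.2 ± 7.126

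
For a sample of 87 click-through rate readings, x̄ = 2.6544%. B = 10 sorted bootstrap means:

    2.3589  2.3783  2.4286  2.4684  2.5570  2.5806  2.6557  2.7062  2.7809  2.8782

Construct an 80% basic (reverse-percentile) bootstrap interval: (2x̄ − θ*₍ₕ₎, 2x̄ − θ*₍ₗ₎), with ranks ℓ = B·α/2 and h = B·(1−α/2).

Percentile endpoints at ranks 1 and 9: θ*₍1₎ = 2.3589, θ*₍9₎ = 2.7809.
Basic interval reflects these around x̄:
  lower = 2 × 2.6544 − 2.7809 = 2.5279
  upper = 2 × 2.6544 − 2.3589 = 2.9499

(2.5279, 2.9499)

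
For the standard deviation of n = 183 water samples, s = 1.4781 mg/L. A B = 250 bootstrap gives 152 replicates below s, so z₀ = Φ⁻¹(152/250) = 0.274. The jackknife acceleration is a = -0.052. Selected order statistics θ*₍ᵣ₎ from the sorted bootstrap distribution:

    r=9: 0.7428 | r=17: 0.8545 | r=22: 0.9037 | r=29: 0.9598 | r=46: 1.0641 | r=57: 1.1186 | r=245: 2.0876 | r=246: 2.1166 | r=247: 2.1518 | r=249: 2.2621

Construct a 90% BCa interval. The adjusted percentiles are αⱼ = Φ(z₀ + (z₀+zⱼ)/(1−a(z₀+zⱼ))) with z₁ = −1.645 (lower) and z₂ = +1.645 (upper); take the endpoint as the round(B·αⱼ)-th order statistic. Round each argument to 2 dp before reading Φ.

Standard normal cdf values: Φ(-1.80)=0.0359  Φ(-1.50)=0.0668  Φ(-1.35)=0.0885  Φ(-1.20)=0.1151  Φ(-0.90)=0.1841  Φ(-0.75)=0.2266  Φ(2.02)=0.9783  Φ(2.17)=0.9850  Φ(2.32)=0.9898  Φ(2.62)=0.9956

(0.9598, 2.0876)

Lower: z₀ + z₁ = 0.274 + (-1.645) = -1.371; 1 − a(z₀+z₁) = 1 − (-0.052)(-1.371) = 0.9287; argument = 0.274 + (-1.371)/0.9287 = -1.2022 → -1.20.
α₁ = Φ(-1.20) = 0.1151; rank = round(250 × 0.1151) = 29; θ*₍29₎ = 0.9598.
Upper: z₀ + z₂ = 1.919; 1 − a(z₀+z₂) = 1.0998; argument = 2.0189 → 2.02; α₂ = 0.9783; rank = 245; θ*₍245₎ = 2.0876.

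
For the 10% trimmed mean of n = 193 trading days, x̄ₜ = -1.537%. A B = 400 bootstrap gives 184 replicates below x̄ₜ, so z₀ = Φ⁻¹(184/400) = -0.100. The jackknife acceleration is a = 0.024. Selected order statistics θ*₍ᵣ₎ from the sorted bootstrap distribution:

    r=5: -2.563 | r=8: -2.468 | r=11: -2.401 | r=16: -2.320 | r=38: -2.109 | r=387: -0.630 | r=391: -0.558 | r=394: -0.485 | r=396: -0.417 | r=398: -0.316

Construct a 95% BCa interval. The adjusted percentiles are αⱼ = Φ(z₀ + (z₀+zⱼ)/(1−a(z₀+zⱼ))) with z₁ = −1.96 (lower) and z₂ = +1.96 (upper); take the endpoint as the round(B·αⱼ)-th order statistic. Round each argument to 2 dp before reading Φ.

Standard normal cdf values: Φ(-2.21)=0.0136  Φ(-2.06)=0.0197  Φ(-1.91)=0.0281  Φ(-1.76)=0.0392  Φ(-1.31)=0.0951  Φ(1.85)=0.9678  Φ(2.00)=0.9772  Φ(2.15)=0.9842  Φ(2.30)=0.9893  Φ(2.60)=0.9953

(-2.468, -0.630)

Lower: z₀ + z₁ = -0.100 + (-1.960) = -2.060; 1 − a(z₀+z₁) = 1 − (0.024)(-2.060) = 1.0494; argument = -0.100 + (-2.060)/1.0494 = -2.0630 → -2.06.
α₁ = Φ(-2.06) = 0.0197; rank = round(400 × 0.0197) = 8; θ*₍8₎ = -2.468.
Upper: z₀ + z₂ = 1.860; 1 − a(z₀+z₂) = 0.9554; argument = 1.8469 → 1.85; α₂ = 0.9678; rank = 387; θ*₍387₎ = -0.630.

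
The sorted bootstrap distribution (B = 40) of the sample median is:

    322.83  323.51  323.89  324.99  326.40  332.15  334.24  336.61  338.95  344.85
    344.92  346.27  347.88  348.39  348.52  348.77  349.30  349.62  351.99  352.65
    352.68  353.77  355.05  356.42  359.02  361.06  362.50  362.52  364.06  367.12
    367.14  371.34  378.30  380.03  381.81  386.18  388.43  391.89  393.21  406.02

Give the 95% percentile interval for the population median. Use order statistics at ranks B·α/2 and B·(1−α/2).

α = 0.05; lower rank = 40 × 0.025 = 1; upper rank = 40 × 0.975 = 39.
The 1st smallest replicate is 322.83; the 39th is 393.21.

(322.83, 393.21)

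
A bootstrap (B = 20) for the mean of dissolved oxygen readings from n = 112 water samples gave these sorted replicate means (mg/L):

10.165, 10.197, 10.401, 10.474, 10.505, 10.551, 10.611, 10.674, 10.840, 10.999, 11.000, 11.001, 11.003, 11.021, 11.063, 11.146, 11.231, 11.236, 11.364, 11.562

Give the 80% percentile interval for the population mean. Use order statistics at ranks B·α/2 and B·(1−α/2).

α = 0.20; lower rank = 20 × 0.100 = 2; upper rank = 20 × 0.900 = 18.
The 2nd smallest replicate is 10.197; the 18th is 11.236.

(10.197, 11.236)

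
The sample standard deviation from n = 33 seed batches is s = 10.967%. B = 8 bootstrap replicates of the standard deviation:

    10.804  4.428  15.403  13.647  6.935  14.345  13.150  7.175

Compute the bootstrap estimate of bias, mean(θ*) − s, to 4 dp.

mean(θ*) = (10.804 + 4.428 + 15.403 + 13.647 + 6.935 + 14.345 + 13.150 + 7.175) / 8 = 10.73588
bias = 10.73588 − 10.967

bias = −0.2311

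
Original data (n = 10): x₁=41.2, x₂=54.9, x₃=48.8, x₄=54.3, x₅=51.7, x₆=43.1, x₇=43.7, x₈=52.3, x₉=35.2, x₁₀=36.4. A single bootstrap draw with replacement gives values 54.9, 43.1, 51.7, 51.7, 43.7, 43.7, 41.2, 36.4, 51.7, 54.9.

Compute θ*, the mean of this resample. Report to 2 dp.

θ* = 47.30

Mean = (54.9 + 43.1 + 51.7 + 51.7 + 43.7 + 43.7 + 41.2 + 36.4 + 51.7 + 54.9) / 10 = 473.00 / 10 = 47.30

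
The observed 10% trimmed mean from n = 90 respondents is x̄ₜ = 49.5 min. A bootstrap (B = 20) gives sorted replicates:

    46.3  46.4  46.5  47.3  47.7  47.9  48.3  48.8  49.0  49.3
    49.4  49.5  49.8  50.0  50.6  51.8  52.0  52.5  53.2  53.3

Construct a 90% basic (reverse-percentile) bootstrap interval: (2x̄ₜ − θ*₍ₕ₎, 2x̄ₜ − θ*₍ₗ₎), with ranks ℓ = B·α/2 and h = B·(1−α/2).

(45.8, 52.7)

Percentile endpoints at ranks 1 and 19: θ*₍1₎ = 46.3, θ*₍19₎ = 53.2.
Basic interval reflects these around x̄ₜ:
  lower = 2 × 49.5 − 53.2 = 45.8
  upper = 2 × 49.5 − 46.3 = 52.7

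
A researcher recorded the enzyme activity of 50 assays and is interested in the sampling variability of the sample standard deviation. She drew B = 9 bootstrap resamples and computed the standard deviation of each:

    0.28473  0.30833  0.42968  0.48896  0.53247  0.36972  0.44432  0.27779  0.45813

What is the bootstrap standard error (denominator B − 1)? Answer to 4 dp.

SE* = 0.0930

Bootstrap SE is the standard deviation of the 9 replicate standard deviations.
Mean of replicates: (0.28473 + 0.30833 + 0.42968 + 0.48896 + 0.53247 + 0.36972 + 0.44432 + 0.27779 + 0.45813) / 9 = 3.594130 / 9 = 0.399348
Sum of squared deviations: (−0.114618)² + (−0.091018)² + (+0.030332)² + (+0.089612)² + (+0.133122)² + (−0.029628)² + (+0.044972)² + (−0.121558)² + (+0.058782)² = 0.069225
Variance = 0.069225 / 8 = 0.008653
SE* = √0.008653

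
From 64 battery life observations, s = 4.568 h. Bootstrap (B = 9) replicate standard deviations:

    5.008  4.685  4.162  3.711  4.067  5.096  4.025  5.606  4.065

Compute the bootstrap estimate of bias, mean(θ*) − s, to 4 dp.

mean(θ*) = (5.008 + 4.685 + 4.162 + 3.711 + 4.067 + 5.096 + 4.025 + 5.606 + 4.065) / 9 = 4.49167
bias = 4.49167 − 4.568

bias = −0.0763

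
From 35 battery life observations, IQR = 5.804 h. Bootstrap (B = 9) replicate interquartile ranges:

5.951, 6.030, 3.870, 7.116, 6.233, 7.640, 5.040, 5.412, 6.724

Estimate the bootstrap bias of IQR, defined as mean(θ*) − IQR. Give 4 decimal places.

bias = +0.1978

mean(θ*) = (5.951 + 6.030 + 3.870 + 7.116 + 6.233 + 7.640 + 5.040 + 5.412 + 6.724) / 9 = 6.00178
bias = 6.00178 − 5.804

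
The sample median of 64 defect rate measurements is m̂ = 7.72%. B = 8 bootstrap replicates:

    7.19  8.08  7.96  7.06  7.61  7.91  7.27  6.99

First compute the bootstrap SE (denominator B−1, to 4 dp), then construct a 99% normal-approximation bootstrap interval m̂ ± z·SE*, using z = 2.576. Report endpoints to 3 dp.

Mean of replicates = 7.5088; sum of squared deviations = 1.3303; SE* = √(1.3303/7) = 0.4359
Margin = 2.576 × 0.4359 = 1.1229
Interval: 7.72 ± 1.1229

(6.597, 8.843)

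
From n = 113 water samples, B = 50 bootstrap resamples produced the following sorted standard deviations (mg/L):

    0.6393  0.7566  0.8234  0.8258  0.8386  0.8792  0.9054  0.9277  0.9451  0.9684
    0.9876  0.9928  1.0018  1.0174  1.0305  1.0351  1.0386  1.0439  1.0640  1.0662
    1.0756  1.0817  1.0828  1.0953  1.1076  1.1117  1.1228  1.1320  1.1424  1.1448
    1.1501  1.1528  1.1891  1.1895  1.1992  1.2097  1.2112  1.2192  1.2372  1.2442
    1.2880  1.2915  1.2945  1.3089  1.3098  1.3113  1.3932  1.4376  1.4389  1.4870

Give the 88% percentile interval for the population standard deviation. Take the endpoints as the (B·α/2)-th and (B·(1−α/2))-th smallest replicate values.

(0.8234, 1.3932)

α = 0.12; lower rank = 50 × 0.060 = 3; upper rank = 50 × 0.940 = 47.
The 3rd smallest replicate is 0.8234; the 47th is 1.3932.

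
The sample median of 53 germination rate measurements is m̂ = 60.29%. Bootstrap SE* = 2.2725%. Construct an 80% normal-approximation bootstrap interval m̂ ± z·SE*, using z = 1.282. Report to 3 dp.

Margin = 1.282 × 2.2725 = 2.9133
Interval: 60.29 ± 2.9133

(57.377, 63.203)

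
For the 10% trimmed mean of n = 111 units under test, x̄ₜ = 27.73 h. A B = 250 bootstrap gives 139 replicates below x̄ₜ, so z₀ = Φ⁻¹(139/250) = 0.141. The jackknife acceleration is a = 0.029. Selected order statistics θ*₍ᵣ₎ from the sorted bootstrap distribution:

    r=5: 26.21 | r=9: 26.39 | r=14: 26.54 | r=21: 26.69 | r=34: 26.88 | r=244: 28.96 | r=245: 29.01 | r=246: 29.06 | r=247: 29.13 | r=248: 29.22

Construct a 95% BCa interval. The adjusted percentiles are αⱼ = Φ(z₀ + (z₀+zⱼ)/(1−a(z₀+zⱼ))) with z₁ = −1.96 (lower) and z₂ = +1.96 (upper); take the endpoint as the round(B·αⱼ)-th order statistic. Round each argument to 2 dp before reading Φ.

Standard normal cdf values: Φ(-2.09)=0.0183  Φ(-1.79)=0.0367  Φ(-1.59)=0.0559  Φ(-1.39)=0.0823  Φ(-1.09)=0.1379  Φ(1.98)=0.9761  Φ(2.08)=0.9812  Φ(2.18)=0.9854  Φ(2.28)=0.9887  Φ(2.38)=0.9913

(26.54, 29.22)

Lower: z₀ + z₁ = 0.141 + (-1.960) = -1.819; 1 − a(z₀+z₁) = 1 − (0.029)(-1.819) = 1.0528; argument = 0.141 + (-1.819)/1.0528 = -1.5869 → -1.59.
α₁ = Φ(-1.59) = 0.0559; rank = round(250 × 0.0559) = 14; θ*₍14₎ = 26.54.
Upper: z₀ + z₂ = 2.101; 1 − a(z₀+z₂) = 0.9391; argument = 2.3783 → 2.38; α₂ = 0.9913; rank = 248; θ*₍248₎ = 29.22.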